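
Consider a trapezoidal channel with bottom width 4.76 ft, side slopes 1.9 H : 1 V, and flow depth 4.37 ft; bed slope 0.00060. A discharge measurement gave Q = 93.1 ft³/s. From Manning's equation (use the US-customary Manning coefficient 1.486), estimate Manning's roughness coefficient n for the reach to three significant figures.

A = (b + z·y)·y = (4.76 + 1.9×4.37)×4.37 = 57.09 ft²
P = b + 2y√(1+z²) = 4.76 + 2×4.37×√(1+1.9²) = 23.53 ft
R = A/P = 57.09/23.53 = 2.427 ft
n = (1.486/Q)·A·R^(2/3)·S^(1/2) = (1.486/93.1) × 57.09 × 1.806 × 0.02449 = 0.04030

0.0403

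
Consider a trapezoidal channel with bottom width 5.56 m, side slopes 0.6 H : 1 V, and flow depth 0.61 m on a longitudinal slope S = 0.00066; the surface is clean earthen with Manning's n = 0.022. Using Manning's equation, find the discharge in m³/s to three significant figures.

A = (b + z·y)·y = (5.56 + 0.6×0.61)×0.61 = 3.615 m²
P = b + 2y√(1+z²) = 5.56 + 2×0.61×√(1+0.6²) = 6.983 m
R = A/P = 3.615/6.983 = 0.5177 m
Q = (1/n)·A·R^(2/3)·S^(1/2) = (1/0.022) × 3.615 × 0.5177^(2/3) × 0.00066^(1/2) = 2.722 m³/s

2.72 m³/s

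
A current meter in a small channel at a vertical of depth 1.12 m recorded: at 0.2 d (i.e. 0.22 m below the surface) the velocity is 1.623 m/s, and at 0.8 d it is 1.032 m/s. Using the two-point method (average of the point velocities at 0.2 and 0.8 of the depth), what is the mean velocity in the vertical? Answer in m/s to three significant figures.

1.33 m/s

v̄ = (1.623 + 1.032) / 2 = 1.328 m/s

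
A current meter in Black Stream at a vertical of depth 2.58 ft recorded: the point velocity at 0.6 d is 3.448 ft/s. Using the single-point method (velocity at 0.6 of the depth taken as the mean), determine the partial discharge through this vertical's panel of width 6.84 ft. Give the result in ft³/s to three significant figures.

60.8 ft³/s

v̄ = v₀.₆ = 3.448 ft/s
q = v̄ × d × w = 3.448 × 2.58 × 6.84 = 60.85 ft³/s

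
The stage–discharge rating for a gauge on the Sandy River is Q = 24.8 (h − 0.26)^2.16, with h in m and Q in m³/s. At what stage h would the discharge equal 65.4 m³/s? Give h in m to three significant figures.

h − h₀ = (Q/C)^(1/b) = (65.4/24.8)^(1/2.16) = 1.567 m
h = 0.26 + 1.567 = 1.827 m

1.83 m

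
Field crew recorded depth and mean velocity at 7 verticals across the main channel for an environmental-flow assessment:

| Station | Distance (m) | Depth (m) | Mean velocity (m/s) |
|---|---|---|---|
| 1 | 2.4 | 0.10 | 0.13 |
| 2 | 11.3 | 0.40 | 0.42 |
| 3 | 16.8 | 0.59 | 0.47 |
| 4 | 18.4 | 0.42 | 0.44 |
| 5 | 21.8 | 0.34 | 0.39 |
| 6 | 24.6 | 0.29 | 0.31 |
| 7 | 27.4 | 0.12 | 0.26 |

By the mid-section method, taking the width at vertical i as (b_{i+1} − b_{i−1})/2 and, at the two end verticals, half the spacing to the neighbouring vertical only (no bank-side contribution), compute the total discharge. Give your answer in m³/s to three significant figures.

3.42 m³/s

w_1 = (11.3 − 2.4)/2 = 4.45 m; q_1 = 0.13 × 0.10 × 4.45 = 0.05785 m³/s
w_2 = (16.8 − 2.4)/2 = 7.2 m; q_2 = 0.42 × 0.40 × 7.2 = 1.210 m³/s
w_3 = (18.4 − 11.3)/2 = 3.55 m; q_3 = 0.47 × 0.59 × 3.55 = 0.9844 m³/s
w_4 = (21.8 − 16.8)/2 = 2.5 m; q_4 = 0.44 × 0.42 × 2.5 = 0.4620 m³/s
w_5 = (24.6 − 18.4)/2 = 3.1 m; q_5 = 0.39 × 0.34 × 3.1 = 0.4111 m³/s
w_6 = (27.4 − 21.8)/2 = 2.8 m; q_6 = 0.31 × 0.29 × 2.8 = 0.2517 m³/s
w_7 = (27.4 − 24.6)/2 = 1.4 m; q_7 = 0.26 × 0.12 × 1.4 = 0.04368 m³/s
Q = Σ qᵢ = 3.420 m³/s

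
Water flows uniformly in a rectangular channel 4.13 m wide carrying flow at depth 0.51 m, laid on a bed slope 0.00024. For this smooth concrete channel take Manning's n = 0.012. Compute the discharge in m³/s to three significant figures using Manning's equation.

1.50 m³/s

A = b·y = 4.13 × 0.51 = 2.106 m²
P = b + 2y = 4.13 + 2×0.51 = 5.150 m
R = A/P = 2.106/5.150 = 0.4090 m
Q = (1/n)·A·R^(2/3)·S^(1/2) = (1/0.012) × 2.106 × 0.4090^(2/3) × 0.00024^(1/2) = 1.498 m³/s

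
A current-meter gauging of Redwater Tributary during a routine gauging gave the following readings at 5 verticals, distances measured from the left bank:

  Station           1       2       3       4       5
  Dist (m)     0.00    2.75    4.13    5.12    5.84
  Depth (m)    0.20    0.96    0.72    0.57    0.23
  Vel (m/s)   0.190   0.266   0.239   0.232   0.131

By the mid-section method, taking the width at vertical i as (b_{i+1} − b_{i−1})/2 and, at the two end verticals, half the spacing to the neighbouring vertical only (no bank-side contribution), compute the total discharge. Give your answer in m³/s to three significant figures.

w_1 = (2.75 − 0.00)/2 = 1.375 m; q_1 = 0.190 × 0.20 × 1.375 = 0.05225 m³/s
w_2 = (4.13 − 0.00)/2 = 2.065 m; q_2 = 0.266 × 0.96 × 2.065 = 0.5273 m³/s
w_3 = (5.12 − 2.75)/2 = 1.185 m; q_3 = 0.239 × 0.72 × 1.185 = 0.2039 m³/s
w_4 = (5.84 − 4.13)/2 = 0.855 m; q_4 = 0.232 × 0.57 × 0.855 = 0.1131 m³/s
w_5 = (5.84 − 5.12)/2 = 0.36 m; q_5 = 0.131 × 0.23 × 0.36 = 0.01085 m³/s
Q = Σ qᵢ = 0.9074 m³/s

0.907 m³/s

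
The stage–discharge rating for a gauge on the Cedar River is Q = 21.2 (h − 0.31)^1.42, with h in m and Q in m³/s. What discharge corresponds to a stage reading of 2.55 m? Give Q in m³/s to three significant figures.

Q = 21.2 × (2.55 − 0.31)^1.42 = 21.2 × 2.24^1.42 = 66.63 m³/s

66.6 m³/s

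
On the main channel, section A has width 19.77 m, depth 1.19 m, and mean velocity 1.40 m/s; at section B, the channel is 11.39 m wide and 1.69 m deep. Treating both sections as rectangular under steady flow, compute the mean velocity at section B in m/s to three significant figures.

Q = A₁V₁ = (19.77×1.19) × 1.40 = 32.94 m³/s
A₂ = 11.39 × 1.69 = 19.25 m²
V₂ = Q/A₂ = 32.94/19.25 = 1.711 m/s

1.71 m/s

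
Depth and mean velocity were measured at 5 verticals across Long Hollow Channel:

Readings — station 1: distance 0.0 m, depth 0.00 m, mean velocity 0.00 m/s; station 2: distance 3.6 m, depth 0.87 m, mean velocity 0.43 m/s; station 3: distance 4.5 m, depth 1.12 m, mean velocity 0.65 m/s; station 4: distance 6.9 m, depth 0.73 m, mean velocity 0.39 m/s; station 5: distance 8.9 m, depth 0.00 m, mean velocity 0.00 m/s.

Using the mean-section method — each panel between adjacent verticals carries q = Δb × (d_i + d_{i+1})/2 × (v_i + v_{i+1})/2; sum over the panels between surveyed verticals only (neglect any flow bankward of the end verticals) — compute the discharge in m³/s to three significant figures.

2.12 m³/s

Panel 1-2: Δb = 3.6 m, d̄ = (0.00+0.87)/2 = 0.435, v̄ = (0.00+0.43)/2 = 0.215 → q = 3.6×0.435×0.215 = 0.3367 m³/s
Panel 2-3: Δb = 0.9 m, d̄ = (0.87+1.12)/2 = 0.995, v̄ = (0.43+0.65)/2 = 0.54 → q = 0.9×0.995×0.54 = 0.4836 m³/s
Panel 3-4: Δb = 2.4 m, d̄ = (1.12+0.73)/2 = 0.925, v̄ = (0.65+0.39)/2 = 0.52 → q = 2.4×0.925×0.52 = 1.154 m³/s
Panel 4-5: Δb = 2 m, d̄ = (0.73+0.00)/2 = 0.365, v̄ = (0.39+0.00)/2 = 0.195 → q = 2×0.365×0.195 = 0.1424 m³/s
Q = Σ q = 2.117 m³/s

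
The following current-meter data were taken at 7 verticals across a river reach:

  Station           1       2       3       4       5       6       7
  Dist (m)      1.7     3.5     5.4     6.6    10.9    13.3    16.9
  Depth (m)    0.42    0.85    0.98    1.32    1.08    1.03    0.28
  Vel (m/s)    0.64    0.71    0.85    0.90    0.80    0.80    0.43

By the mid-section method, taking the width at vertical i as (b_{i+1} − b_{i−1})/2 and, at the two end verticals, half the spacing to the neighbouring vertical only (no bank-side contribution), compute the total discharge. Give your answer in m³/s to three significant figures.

11.5 m³/s

w_1 = (3.5 − 1.7)/2 = 0.9 m; q_1 = 0.64 × 0.42 × 0.9 = 0.2419 m³/s
w_2 = (5.4 − 1.7)/2 = 1.85 m; q_2 = 0.71 × 0.85 × 1.85 = 1.116 m³/s
w_3 = (6.6 − 3.5)/2 = 1.55 m; q_3 = 0.85 × 0.98 × 1.55 = 1.291 m³/s
w_4 = (10.9 − 5.4)/2 = 2.75 m; q_4 = 0.90 × 1.32 × 2.75 = 3.267 m³/s
w_5 = (13.3 − 6.6)/2 = 3.35 m; q_5 = 0.80 × 1.08 × 3.35 = 2.894 m³/s
w_6 = (16.9 − 10.9)/2 = 3 m; q_6 = 0.80 × 1.03 × 3 = 2.472 m³/s
w_7 = (16.9 − 13.3)/2 = 1.8 m; q_7 = 0.43 × 0.28 × 1.8 = 0.2167 m³/s
Q = Σ qᵢ = 11.50 m³/s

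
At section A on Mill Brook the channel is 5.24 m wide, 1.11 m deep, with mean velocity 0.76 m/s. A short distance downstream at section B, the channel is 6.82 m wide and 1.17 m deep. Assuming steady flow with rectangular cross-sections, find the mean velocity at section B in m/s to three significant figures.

0.554 m/s

Q = A₁V₁ = (5.24×1.11) × 0.76 = 4.420 m³/s
A₂ = 6.82 × 1.17 = 7.979 m²
V₂ = Q/A₂ = 4.420/7.979 = 0.5540 m/s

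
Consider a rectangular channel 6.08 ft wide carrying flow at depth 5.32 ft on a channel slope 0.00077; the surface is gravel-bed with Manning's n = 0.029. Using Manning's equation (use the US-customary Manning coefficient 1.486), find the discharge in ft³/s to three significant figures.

A = b·y = 6.08 × 5.32 = 32.35 ft²
P = b + 2y = 6.08 + 2×5.32 = 16.72 ft
R = A/P = 32.35/16.72 = 1.935 ft
Q = (1.486/n)·A·R^(2/3)·S^(1/2) = (1.486/0.029) × 32.35 × 1.935^(2/3) × 0.00077^(1/2) = 71.41 ft³/s

71.4 ft³/s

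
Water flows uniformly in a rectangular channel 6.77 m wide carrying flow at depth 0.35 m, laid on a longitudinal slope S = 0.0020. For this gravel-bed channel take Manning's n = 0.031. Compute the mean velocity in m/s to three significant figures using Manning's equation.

0.671 m/s

A = b·y = 6.77 × 0.35 = 2.370 m²
P = b + 2y = 6.77 + 2×0.35 = 7.470 m
R = A/P = 2.370/7.470 = 0.3172 m
Q = (1/n)·A·R^(2/3)·S^(1/2) = (1/0.031) × 2.370 × 0.3172^(2/3) × 0.0020^(1/2) = 1.590 m³/s
V = Q/A = 1.590/2.370 = 0.6710 m/s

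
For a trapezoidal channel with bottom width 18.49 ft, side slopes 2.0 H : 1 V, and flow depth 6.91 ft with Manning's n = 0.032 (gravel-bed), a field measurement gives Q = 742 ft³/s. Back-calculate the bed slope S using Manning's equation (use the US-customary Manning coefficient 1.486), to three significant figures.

0.000685

A = (b + z·y)·y = (18.49 + 2.0×6.91)×6.91 = 223.3 ft²
P = b + 2y√(1+z²) = 18.49 + 2×6.91×√(1+2.0²) = 49.39 ft
R = A/P = 223.3/49.39 = 4.520 ft
S = (Q·n / (1.486·A·R^(2/3)))² = (742×0.032 / (1.486×223.3×2.734))² = 0.0006853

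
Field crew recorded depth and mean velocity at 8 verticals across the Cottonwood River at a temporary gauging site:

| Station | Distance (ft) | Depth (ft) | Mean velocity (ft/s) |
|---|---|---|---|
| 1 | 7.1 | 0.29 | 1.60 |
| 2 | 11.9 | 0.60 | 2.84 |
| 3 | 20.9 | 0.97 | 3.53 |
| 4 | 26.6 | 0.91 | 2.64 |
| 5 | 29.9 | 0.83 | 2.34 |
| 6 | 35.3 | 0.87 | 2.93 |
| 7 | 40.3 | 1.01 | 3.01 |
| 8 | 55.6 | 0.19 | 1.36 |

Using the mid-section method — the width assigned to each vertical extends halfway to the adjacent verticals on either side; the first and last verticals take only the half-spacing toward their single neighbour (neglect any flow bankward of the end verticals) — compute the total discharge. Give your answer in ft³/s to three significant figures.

w_1 = (11.9 − 7.1)/2 = 2.4 ft; q_1 = 1.60 × 0.29 × 2.4 = 1.114 ft³/s
w_2 = (20.9 − 7.1)/2 = 6.9 ft; q_2 = 2.84 × 0.60 × 6.9 = 11.76 ft³/s
w_3 = (26.6 − 11.9)/2 = 7.35 ft; q_3 = 3.53 × 0.97 × 7.35 = 25.17 ft³/s
w_4 = (29.9 − 20.9)/2 = 4.5 ft; q_4 = 2.64 × 0.91 × 4.5 = 10.81 ft³/s
w_5 = (35.3 − 26.6)/2 = 4.35 ft; q_5 = 2.34 × 0.83 × 4.35 = 8.449 ft³/s
w_6 = (40.3 − 29.9)/2 = 5.2 ft; q_6 = 2.93 × 0.87 × 5.2 = 13.26 ft³/s
w_7 = (55.6 − 35.3)/2 = 10.15 ft; q_7 = 3.01 × 1.01 × 10.15 = 30.86 ft³/s
w_8 = (55.6 − 40.3)/2 = 7.65 ft; q_8 = 1.36 × 0.19 × 7.65 = 1.977 ft³/s
Q = Σ qᵢ = 103.4 ft³/s

103 ft³/s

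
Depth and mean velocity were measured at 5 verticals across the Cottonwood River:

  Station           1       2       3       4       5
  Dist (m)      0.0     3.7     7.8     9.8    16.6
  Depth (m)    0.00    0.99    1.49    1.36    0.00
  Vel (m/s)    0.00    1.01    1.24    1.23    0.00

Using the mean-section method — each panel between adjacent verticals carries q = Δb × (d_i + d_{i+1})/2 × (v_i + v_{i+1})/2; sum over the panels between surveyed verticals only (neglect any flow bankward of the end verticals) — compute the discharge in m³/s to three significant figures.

Panel 1-2: Δb = 3.7 m, d̄ = (0.00+0.99)/2 = 0.495, v̄ = (0.00+1.01)/2 = 0.505 → q = 3.7×0.495×0.505 = 0.9249 m³/s
Panel 2-3: Δb = 4.1 m, d̄ = (0.99+1.49)/2 = 1.24, v̄ = (1.01+1.24)/2 = 1.125 → q = 4.1×1.24×1.125 = 5.720 m³/s
Panel 3-4: Δb = 2 m, d̄ = (1.49+1.36)/2 = 1.425, v̄ = (1.24+1.23)/2 = 1.235 → q = 2×1.425×1.235 = 3.520 m³/s
Panel 4-5: Δb = 6.8 m, d̄ = (1.36+0.00)/2 = 0.68, v̄ = (1.23+0.00)/2 = 0.615 → q = 6.8×0.68×0.615 = 2.844 m³/s
Q = Σ q = 13.01 m³/s

13.0 m³/s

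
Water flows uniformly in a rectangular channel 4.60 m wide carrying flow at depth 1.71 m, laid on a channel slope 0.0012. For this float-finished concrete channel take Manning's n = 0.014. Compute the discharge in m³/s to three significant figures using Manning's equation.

A = b·y = 4.60 × 1.71 = 7.866 m²
P = b + 2y = 4.60 + 2×1.71 = 8.020 m
R = A/P = 7.866/8.020 = 0.9808 m
Q = (1/n)·A·R^(2/3)·S^(1/2) = (1/0.014) × 7.866 × 0.9808^(2/3) × 0.0012^(1/2) = 19.21 m³/s

19.2 m³/s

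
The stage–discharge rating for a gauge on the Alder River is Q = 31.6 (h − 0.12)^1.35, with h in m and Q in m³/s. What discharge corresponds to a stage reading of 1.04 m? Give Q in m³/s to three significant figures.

28.2 m³/s

Q = 31.6 × (1.04 − 0.12)^1.35 = 31.6 × 0.92^1.35 = 28.24 m³/s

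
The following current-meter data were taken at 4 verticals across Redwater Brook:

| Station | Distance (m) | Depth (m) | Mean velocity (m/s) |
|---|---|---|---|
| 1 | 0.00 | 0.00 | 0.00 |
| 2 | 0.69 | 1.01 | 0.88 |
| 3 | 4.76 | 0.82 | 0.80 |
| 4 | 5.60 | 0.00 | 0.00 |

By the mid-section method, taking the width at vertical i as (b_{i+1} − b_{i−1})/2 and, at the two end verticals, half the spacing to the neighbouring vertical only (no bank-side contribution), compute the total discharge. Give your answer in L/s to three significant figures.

3730 L/s

w_2 = (4.76 − 0.00)/2 = 2.38 m; q_2 = 0.88 × 1.01 × 2.38 = 2.115 m³/s
w_3 = (5.60 − 0.69)/2 = 2.455 m; q_3 = 0.80 × 0.82 × 2.455 = 1.610 m³/s
Stations 1, 4 contribute zero (depth or velocity is 0).
Q = Σ qᵢ = 3.726 m³/s
= 3.726 × 1000 = 3726 L/s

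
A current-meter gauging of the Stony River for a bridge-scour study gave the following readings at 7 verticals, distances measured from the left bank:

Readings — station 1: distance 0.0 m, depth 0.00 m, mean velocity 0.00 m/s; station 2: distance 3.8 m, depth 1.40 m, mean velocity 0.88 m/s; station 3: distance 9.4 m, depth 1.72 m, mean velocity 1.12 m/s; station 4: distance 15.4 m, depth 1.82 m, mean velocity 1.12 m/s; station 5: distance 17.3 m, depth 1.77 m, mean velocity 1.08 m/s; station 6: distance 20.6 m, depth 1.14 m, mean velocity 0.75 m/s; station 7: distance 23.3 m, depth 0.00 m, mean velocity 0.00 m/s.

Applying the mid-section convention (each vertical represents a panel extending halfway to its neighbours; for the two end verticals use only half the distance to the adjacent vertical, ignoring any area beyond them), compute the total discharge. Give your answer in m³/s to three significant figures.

32.6 m³/s

w_2 = (9.4 − 0.0)/2 = 4.7 m; q_2 = 0.88 × 1.40 × 4.7 = 5.790 m³/s
w_3 = (15.4 − 3.8)/2 = 5.8 m; q_3 = 1.12 × 1.72 × 5.8 = 11.17 m³/s
w_4 = (17.3 − 9.4)/2 = 3.95 m; q_4 = 1.12 × 1.82 × 3.95 = 8.052 m³/s
w_5 = (20.6 − 15.4)/2 = 2.6 m; q_5 = 1.08 × 1.77 × 2.6 = 4.970 m³/s
w_6 = (23.3 − 17.3)/2 = 3 m; q_6 = 0.75 × 1.14 × 3 = 2.565 m³/s
Stations 1, 7 contribute zero (depth or velocity is 0).
Q = Σ qᵢ = 32.55 m³/s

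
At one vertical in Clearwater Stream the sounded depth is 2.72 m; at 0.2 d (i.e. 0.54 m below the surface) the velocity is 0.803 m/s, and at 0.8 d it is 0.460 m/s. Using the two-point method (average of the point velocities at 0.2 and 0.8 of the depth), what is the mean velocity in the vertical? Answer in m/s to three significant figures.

v̄ = (0.803 + 0.460) / 2 = 0.6315 m/s

0.632 m/s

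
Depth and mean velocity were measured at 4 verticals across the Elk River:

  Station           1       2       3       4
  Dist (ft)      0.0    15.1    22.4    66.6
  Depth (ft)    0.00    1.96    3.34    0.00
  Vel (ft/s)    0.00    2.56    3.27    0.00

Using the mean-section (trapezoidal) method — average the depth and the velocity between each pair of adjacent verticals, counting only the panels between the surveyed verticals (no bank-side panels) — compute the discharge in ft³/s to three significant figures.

Panel 1-2: Δb = 15.1 ft, d̄ = (0.00+1.96)/2 = 0.98, v̄ = (0.00+2.56)/2 = 1.28 → q = 15.1×0.98×1.28 = 18.94 ft³/s
Panel 2-3: Δb = 7.3 ft, d̄ = (1.96+3.34)/2 = 2.65, v̄ = (2.56+3.27)/2 = 2.915 → q = 7.3×2.65×2.915 = 56.39 ft³/s
Panel 3-4: Δb = 44.2 ft, d̄ = (3.34+0.00)/2 = 1.67, v̄ = (3.27+0.00)/2 = 1.635 → q = 44.2×1.67×1.635 = 120.7 ft³/s
Q = Σ q = 196.0 ft³/s

196 ft³/s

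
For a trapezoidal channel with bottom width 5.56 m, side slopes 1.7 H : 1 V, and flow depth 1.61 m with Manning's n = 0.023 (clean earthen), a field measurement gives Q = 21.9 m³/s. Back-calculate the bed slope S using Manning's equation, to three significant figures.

A = (b + z·y)·y = (5.56 + 1.7×1.61)×1.61 = 13.36 m²
P = b + 2y√(1+z²) = 5.56 + 2×1.61×√(1+1.7²) = 11.91 m
R = A/P = 13.36/11.91 = 1.122 m
S = (Q·n / (1·A·R^(2/3)))² = (21.9×0.023 / (1×13.36×1.079))² = 0.001220

0.00122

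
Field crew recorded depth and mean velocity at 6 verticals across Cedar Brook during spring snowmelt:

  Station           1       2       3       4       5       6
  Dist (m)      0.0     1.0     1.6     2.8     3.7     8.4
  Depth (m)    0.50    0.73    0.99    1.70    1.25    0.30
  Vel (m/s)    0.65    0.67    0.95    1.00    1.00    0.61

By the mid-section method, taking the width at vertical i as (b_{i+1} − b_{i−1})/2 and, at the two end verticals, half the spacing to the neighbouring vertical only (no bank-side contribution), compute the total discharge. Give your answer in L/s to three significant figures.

w_1 = (1.0 − 0.0)/2 = 0.5 m; q_1 = 0.65 × 0.50 × 0.5 = 0.1625 m³/s
w_2 = (1.6 − 0.0)/2 = 0.8 m; q_2 = 0.67 × 0.73 × 0.8 = 0.3913 m³/s
w_3 = (2.8 − 1.0)/2 = 0.9 m; q_3 = 0.95 × 0.99 × 0.9 = 0.8465 m³/s
w_4 = (3.7 − 1.6)/2 = 1.05 m; q_4 = 1.00 × 1.70 × 1.05 = 1.785 m³/s
w_5 = (8.4 − 2.8)/2 = 2.8 m; q_5 = 1.00 × 1.25 × 2.8 = 3.500 m³/s
w_6 = (8.4 − 3.7)/2 = 2.35 m; q_6 = 0.61 × 0.30 × 2.35 = 0.4301 m³/s
Q = Σ qᵢ = 7.115 m³/s
= 7.115 × 1000 = 7115 L/s

7120 L/s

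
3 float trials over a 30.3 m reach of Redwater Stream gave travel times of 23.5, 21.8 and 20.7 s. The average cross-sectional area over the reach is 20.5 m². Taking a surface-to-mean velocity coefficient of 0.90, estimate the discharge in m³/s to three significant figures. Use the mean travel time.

t̄ = (23.5 + 21.8 + 20.7) / 3 = 22 s
v_surface = L / t̄ = 30.3 / 22 = 1.377 m/s
v_mean = 0.90 × 1.377 = 1.240 m/s
Q = A × v_mean = 20.5 × 1.240 = 25.41 m³/s

25.4 m³/s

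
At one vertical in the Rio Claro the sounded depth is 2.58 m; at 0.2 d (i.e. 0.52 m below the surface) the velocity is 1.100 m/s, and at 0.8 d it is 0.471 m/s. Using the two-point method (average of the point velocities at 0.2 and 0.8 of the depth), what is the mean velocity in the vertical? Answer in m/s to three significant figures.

v̄ = (1.100 + 0.471) / 2 = 0.7855 m/s

0.786 m/s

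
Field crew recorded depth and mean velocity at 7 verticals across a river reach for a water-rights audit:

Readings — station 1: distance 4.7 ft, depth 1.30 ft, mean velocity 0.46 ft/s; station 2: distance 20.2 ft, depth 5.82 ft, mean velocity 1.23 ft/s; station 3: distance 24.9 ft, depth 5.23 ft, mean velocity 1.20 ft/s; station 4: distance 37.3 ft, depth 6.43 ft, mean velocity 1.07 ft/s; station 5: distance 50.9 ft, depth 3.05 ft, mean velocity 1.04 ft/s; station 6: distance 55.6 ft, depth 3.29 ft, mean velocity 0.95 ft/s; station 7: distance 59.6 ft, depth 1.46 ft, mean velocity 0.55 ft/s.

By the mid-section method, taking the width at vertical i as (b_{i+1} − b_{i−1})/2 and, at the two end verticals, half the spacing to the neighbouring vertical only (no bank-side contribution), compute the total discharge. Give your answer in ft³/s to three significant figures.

w_1 = (20.2 − 4.7)/2 = 7.75 ft; q_1 = 0.46 × 1.30 × 7.75 = 4.635 ft³/s
w_2 = (24.9 − 4.7)/2 = 10.1 ft; q_2 = 1.23 × 5.82 × 10.1 = 72.30 ft³/s
w_3 = (37.3 − 20.2)/2 = 8.55 ft; q_3 = 1.20 × 5.23 × 8.55 = 53.66 ft³/s
w_4 = (50.9 − 24.9)/2 = 13 ft; q_4 = 1.07 × 6.43 × 13 = 89.44 ft³/s
w_5 = (55.6 − 37.3)/2 = 9.15 ft; q_5 = 1.04 × 3.05 × 9.15 = 29.02 ft³/s
w_6 = (59.6 − 50.9)/2 = 4.35 ft; q_6 = 0.95 × 3.29 × 4.35 = 13.60 ft³/s
w_7 = (59.6 − 55.6)/2 = 2 ft; q_7 = 0.55 × 1.46 × 2 = 1.606 ft³/s
Q = Σ qᵢ = 264.3 ft³/s

264 ft³/s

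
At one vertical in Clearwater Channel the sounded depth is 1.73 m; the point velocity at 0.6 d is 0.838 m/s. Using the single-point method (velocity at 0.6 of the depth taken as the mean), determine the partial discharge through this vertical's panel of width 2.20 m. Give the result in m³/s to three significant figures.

v̄ = v₀.₆ = 0.838 m/s
q = v̄ × d × w = 0.8380 × 1.73 × 2.20 = 3.189 m³/s

3.19 m³/s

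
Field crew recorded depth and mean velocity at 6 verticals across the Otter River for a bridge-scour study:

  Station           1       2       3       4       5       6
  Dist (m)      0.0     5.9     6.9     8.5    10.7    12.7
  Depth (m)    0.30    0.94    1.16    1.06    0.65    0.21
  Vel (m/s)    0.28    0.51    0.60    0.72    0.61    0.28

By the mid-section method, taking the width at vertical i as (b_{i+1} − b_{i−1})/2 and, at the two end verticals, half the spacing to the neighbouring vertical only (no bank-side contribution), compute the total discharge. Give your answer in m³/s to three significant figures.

w_1 = (5.9 − 0.0)/2 = 2.95 m; q_1 = 0.28 × 0.30 × 2.95 = 0.2478 m³/s
w_2 = (6.9 − 0.0)/2 = 3.45 m; q_2 = 0.51 × 0.94 × 3.45 = 1.654 m³/s
w_3 = (8.5 − 5.9)/2 = 1.3 m; q_3 = 0.60 × 1.16 × 1.3 = 0.9048 m³/s
w_4 = (10.7 − 6.9)/2 = 1.9 m; q_4 = 0.72 × 1.06 × 1.9 = 1.450 m³/s
w_5 = (12.7 − 8.5)/2 = 2.1 m; q_5 = 0.61 × 0.65 × 2.1 = 0.8327 m³/s
w_6 = (12.7 − 10.7)/2 = 1 m; q_6 = 0.28 × 0.21 × 1 = 0.05880 m³/s
Q = Σ qᵢ = 5.148 m³/s

5.15 m³/s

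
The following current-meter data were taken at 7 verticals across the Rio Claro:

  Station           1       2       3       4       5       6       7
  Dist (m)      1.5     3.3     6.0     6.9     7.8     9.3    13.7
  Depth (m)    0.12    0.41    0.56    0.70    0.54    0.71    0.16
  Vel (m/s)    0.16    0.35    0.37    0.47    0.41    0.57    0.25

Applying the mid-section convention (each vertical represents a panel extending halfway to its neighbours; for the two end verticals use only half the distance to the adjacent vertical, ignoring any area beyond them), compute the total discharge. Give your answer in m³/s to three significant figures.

w_1 = (3.3 − 1.5)/2 = 0.9 m; q_1 = 0.16 × 0.12 × 0.9 = 0.01728 m³/s
w_2 = (6.0 − 1.5)/2 = 2.25 m; q_2 = 0.35 × 0.41 × 2.25 = 0.3229 m³/s
w_3 = (6.9 − 3.3)/2 = 1.8 m; q_3 = 0.37 × 0.56 × 1.8 = 0.3730 m³/s
w_4 = (7.8 − 6.0)/2 = 0.9 m; q_4 = 0.47 × 0.70 × 0.9 = 0.2961 m³/s
w_5 = (9.3 − 6.9)/2 = 1.2 m; q_5 = 0.41 × 0.54 × 1.2 = 0.2657 m³/s
w_6 = (13.7 − 7.8)/2 = 2.95 m; q_6 = 0.57 × 0.71 × 2.95 = 1.194 m³/s
w_7 = (13.7 − 9.3)/2 = 2.2 m; q_7 = 0.25 × 0.16 × 2.2 = 0.08800 m³/s
Q = Σ qᵢ = 2.557 m³/s

2.56 m³/s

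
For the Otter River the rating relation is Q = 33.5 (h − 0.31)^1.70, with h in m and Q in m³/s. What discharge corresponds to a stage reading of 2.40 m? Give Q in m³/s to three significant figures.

Q = 33.5 × (2.40 − 0.31)^1.70 = 33.5 × 2.09^1.70 = 117.3 m³/s

117 m³/s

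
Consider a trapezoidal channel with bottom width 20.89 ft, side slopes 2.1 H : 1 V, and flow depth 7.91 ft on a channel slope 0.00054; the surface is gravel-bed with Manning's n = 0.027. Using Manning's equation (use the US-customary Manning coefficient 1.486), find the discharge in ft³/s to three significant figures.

1130 ft³/s

A = (b + z·y)·y = (20.89 + 2.1×7.91)×7.91 = 296.6 ft²
P = b + 2y√(1+z²) = 20.89 + 2×7.91×√(1+2.1²) = 57.69 ft
R = A/P = 296.6/57.69 = 5.142 ft
Q = (1.486/n)·A·R^(2/3)·S^(1/2) = (1.486/0.027) × 296.6 × 5.142^(2/3) × 0.00054^(1/2) = 1130 ft³/s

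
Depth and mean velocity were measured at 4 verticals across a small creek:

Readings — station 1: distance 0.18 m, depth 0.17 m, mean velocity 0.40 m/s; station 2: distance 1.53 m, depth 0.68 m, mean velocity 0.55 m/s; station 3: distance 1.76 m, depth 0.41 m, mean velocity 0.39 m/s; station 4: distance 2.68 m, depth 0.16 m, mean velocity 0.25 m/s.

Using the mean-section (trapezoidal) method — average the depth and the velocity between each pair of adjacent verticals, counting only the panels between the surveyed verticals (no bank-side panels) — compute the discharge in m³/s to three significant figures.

0.415 m³/s

Panel 1-2: Δb = 1.35 m, d̄ = (0.17+0.68)/2 = 0.425, v̄ = (0.40+0.55)/2 = 0.475 → q = 1.35×0.425×0.475 = 0.2725 m³/s
Panel 2-3: Δb = 0.23 m, d̄ = (0.68+0.41)/2 = 0.545, v̄ = (0.55+0.39)/2 = 0.47 → q = 0.23×0.545×0.47 = 0.05891 m³/s
Panel 3-4: Δb = 0.92 m, d̄ = (0.41+0.16)/2 = 0.285, v̄ = (0.39+0.25)/2 = 0.32 → q = 0.92×0.285×0.32 = 0.08390 m³/s
Q = Σ q = 0.4153 m³/s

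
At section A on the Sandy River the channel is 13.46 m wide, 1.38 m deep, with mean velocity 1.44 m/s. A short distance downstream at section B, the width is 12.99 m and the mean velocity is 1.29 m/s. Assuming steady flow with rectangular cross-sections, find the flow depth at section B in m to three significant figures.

1.60 m

Q = A₁V₁ = (13.46×1.38) × 1.44 = 26.75 m³/s
d₂ = Q/(b₂ V₂) = 26.75/(12.99×1.29) = 1.596 m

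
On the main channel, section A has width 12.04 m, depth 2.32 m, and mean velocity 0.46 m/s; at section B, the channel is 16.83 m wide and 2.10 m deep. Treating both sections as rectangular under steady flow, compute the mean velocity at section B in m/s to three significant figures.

0.364 m/s

Q = A₁V₁ = (12.04×2.32) × 0.46 = 12.85 m³/s
A₂ = 16.83 × 2.10 = 35.34 m²
V₂ = Q/A₂ = 12.85/35.34 = 0.3636 m/s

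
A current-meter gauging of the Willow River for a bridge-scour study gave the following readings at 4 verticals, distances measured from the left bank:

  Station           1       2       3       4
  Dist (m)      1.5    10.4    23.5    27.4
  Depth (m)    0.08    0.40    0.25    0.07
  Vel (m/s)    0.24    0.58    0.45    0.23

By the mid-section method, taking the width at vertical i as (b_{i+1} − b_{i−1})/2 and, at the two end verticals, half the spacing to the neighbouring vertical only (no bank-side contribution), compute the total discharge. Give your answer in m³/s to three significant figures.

w_1 = (10.4 − 1.5)/2 = 4.45 m; q_1 = 0.24 × 0.08 × 4.45 = 0.08544 m³/s
w_2 = (23.5 − 1.5)/2 = 11 m; q_2 = 0.58 × 0.40 × 11 = 2.552 m³/s
w_3 = (27.4 − 10.4)/2 = 8.5 m; q_3 = 0.45 × 0.25 × 8.5 = 0.9563 m³/s
w_4 = (27.4 − 23.5)/2 = 1.95 m; q_4 = 0.23 × 0.07 × 1.95 = 0.03140 m³/s
Q = Σ qᵢ = 3.625 m³/s

3.63 m³/s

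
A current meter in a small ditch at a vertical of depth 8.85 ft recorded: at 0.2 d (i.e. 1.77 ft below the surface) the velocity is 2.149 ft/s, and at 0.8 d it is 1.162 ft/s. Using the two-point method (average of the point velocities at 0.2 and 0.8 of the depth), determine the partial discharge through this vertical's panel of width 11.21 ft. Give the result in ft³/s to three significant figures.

v̄ = (2.149 + 1.162) / 2 = 1.656 ft/s
q = v̄ × d × w = 1.656 × 8.85 × 11.21 = 164.2 ft³/s

164 ft³/s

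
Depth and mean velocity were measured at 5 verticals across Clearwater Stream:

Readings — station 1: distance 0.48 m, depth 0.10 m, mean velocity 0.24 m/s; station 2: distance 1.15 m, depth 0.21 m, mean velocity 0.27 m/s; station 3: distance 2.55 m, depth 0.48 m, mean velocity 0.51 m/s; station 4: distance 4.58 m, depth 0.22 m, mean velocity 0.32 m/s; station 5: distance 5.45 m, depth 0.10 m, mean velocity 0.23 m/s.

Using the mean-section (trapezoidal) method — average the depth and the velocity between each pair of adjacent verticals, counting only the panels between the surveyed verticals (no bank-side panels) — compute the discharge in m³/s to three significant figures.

0.548 m³/s

Panel 1-2: Δb = 0.67 m, d̄ = (0.10+0.21)/2 = 0.155, v̄ = (0.24+0.27)/2 = 0.255 → q = 0.67×0.155×0.255 = 0.02648 m³/s
Panel 2-3: Δb = 1.4 m, d̄ = (0.21+0.48)/2 = 0.345, v̄ = (0.27+0.51)/2 = 0.39 → q = 1.4×0.345×0.39 = 0.1884 m³/s
Panel 3-4: Δb = 2.03 m, d̄ = (0.48+0.22)/2 = 0.35, v̄ = (0.51+0.32)/2 = 0.415 → q = 2.03×0.35×0.415 = 0.2949 m³/s
Panel 4-5: Δb = 0.87 m, d̄ = (0.22+0.10)/2 = 0.16, v̄ = (0.32+0.23)/2 = 0.275 → q = 0.87×0.16×0.275 = 0.03828 m³/s
Q = Σ q = 0.5480 m³/s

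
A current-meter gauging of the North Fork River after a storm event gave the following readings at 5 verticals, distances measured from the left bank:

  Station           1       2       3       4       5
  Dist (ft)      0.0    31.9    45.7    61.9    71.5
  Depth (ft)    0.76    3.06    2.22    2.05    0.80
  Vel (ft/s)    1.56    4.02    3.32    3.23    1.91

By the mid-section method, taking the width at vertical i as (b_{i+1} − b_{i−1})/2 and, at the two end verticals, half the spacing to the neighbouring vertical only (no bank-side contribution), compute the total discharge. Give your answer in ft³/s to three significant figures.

w_1 = (31.9 − 0.0)/2 = 15.95 ft; q_1 = 1.56 × 0.76 × 15.95 = 18.91 ft³/s
w_2 = (45.7 − 0.0)/2 = 22.85 ft; q_2 = 4.02 × 3.06 × 22.85 = 281.1 ft³/s
w_3 = (61.9 − 31.9)/2 = 15 ft; q_3 = 3.32 × 2.22 × 15 = 110.6 ft³/s
w_4 = (71.5 − 45.7)/2 = 12.9 ft; q_4 = 3.23 × 2.05 × 12.9 = 85.42 ft³/s
w_5 = (71.5 − 61.9)/2 = 4.8 ft; q_5 = 1.91 × 0.80 × 4.8 = 7.334 ft³/s
Q = Σ qᵢ = 503.3 ft³/s

503 ft³/s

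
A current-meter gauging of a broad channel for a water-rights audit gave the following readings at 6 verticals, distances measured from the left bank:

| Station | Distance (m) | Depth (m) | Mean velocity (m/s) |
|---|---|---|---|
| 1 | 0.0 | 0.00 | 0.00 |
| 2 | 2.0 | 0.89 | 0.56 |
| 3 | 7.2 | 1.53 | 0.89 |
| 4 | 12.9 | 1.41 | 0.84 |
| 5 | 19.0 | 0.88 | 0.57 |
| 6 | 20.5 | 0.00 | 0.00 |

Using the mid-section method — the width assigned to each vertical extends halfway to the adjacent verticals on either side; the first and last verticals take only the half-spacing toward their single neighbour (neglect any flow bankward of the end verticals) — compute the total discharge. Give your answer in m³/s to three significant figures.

18.1 m³/s

w_2 = (7.2 − 0.0)/2 = 3.6 m; q_2 = 0.56 × 0.89 × 3.6 = 1.794 m³/s
w_3 = (12.9 − 2.0)/2 = 5.45 m; q_3 = 0.89 × 1.53 × 5.45 = 7.421 m³/s
w_4 = (19.0 − 7.2)/2 = 5.9 m; q_4 = 0.84 × 1.41 × 5.9 = 6.988 m³/s
w_5 = (20.5 − 12.9)/2 = 3.8 m; q_5 = 0.57 × 0.88 × 3.8 = 1.906 m³/s
Stations 1, 6 contribute zero (depth or velocity is 0).
Q = Σ qᵢ = 18.11 m³/s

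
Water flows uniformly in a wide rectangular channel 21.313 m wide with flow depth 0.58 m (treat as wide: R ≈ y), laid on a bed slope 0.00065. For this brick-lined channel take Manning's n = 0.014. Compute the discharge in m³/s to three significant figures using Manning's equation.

15.7 m³/s

A = b·y = 21.313 × 0.58 = 12.36 m²
Wide channel: R ≈ y = 0.58 m
Q = (1/n)·A·R^(2/3)·S^(1/2) = (1/0.014) × 12.36 × 0.5800^(2/3) × 0.00065^(1/2) = 15.66 m³/s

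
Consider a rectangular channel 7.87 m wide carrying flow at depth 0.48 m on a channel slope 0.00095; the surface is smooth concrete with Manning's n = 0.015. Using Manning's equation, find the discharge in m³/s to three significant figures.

A = b·y = 7.87 × 0.48 = 3.778 m²
P = b + 2y = 7.87 + 2×0.48 = 8.830 m
R = A/P = 3.778/8.830 = 0.4278 m
Q = (1/n)·A·R^(2/3)·S^(1/2) = (1/0.015) × 3.778 × 0.4278^(2/3) × 0.00095^(1/2) = 4.407 m³/s

4.41 m³/s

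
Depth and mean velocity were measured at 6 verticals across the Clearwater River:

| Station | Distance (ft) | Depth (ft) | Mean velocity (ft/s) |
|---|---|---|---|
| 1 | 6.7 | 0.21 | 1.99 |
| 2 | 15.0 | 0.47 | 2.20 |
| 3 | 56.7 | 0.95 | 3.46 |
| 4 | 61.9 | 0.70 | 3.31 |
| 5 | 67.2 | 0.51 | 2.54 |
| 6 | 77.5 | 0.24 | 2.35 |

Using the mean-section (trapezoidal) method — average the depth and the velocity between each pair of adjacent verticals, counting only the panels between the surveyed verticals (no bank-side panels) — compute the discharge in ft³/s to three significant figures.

123 ft³/s

Panel 1-2: Δb = 8.3 ft, d̄ = (0.21+0.47)/2 = 0.34, v̄ = (1.99+2.20)/2 = 2.095 → q = 8.3×0.34×2.095 = 5.912 ft³/s
Panel 2-3: Δb = 41.7 ft, d̄ = (0.47+0.95)/2 = 0.71, v̄ = (2.20+3.46)/2 = 2.83 → q = 41.7×0.71×2.83 = 83.79 ft³/s
Panel 3-4: Δb = 5.2 ft, d̄ = (0.95+0.70)/2 = 0.825, v̄ = (3.46+3.31)/2 = 3.385 → q = 5.2×0.825×3.385 = 14.52 ft³/s
Panel 4-5: Δb = 5.3 ft, d̄ = (0.70+0.51)/2 = 0.605, v̄ = (3.31+2.54)/2 = 2.925 → q = 5.3×0.605×2.925 = 9.379 ft³/s
Panel 5-6: Δb = 10.3 ft, d̄ = (0.51+0.24)/2 = 0.375, v̄ = (2.54+2.35)/2 = 2.445 → q = 10.3×0.375×2.445 = 9.444 ft³/s
Q = Σ q = 123.0 ft³/s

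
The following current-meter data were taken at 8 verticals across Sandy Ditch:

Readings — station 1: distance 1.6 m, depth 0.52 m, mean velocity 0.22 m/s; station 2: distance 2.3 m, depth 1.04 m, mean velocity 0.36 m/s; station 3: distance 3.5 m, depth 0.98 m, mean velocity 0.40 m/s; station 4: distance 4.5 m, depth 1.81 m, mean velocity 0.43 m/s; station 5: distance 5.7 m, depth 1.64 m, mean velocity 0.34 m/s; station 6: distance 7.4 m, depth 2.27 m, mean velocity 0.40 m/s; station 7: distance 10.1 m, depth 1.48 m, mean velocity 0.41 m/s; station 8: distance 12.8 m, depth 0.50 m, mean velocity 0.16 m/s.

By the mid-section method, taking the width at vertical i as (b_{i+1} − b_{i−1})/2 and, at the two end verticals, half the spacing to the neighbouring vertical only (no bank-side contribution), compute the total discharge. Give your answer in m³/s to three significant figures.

w_1 = (2.3 − 1.6)/2 = 0.35 m; q_1 = 0.22 × 0.52 × 0.35 = 0.04004 m³/s
w_2 = (3.5 − 1.6)/2 = 0.95 m; q_2 = 0.36 × 1.04 × 0.95 = 0.3557 m³/s
w_3 = (4.5 − 2.3)/2 = 1.1 m; q_3 = 0.40 × 0.98 × 1.1 = 0.4312 m³/s
w_4 = (5.7 − 3.5)/2 = 1.1 m; q_4 = 0.43 × 1.81 × 1.1 = 0.8561 m³/s
w_5 = (7.4 − 4.5)/2 = 1.45 m; q_5 = 0.34 × 1.64 × 1.45 = 0.8085 m³/s
w_6 = (10.1 − 5.7)/2 = 2.2 m; q_6 = 0.40 × 2.27 × 2.2 = 1.998 m³/s
w_7 = (12.8 − 7.4)/2 = 2.7 m; q_7 = 0.41 × 1.48 × 2.7 = 1.638 m³/s
w_8 = (12.8 − 10.1)/2 = 1.35 m; q_8 = 0.16 × 0.50 × 1.35 = 0.1080 m³/s
Q = Σ qᵢ = 6.236 m³/s

6.24 m³/s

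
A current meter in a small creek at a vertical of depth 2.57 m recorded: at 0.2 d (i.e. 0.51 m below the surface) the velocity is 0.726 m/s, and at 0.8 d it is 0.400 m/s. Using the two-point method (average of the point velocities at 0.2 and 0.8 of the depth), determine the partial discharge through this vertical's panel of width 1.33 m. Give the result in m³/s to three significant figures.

v̄ = (0.726 + 0.400) / 2 = 0.5630 m/s
q = v̄ × d × w = 0.5630 × 2.57 × 1.33 = 1.924 m³/s

1.92 m³/s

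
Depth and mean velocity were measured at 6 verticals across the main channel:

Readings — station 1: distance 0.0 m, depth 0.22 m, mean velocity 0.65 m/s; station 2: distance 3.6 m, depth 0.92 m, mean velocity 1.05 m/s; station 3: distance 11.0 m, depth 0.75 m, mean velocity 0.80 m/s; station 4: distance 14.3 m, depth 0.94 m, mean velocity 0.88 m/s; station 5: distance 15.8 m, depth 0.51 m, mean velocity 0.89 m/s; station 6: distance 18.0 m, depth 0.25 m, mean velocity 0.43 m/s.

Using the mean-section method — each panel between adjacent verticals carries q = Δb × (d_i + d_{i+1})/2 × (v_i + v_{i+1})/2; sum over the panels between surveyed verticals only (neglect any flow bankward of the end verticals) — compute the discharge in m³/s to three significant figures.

Panel 1-2: Δb = 3.6 m, d̄ = (0.22+0.92)/2 = 0.57, v̄ = (0.65+1.05)/2 = 0.85 → q = 3.6×0.57×0.85 = 1.744 m³/s
Panel 2-3: Δb = 7.4 m, d̄ = (0.92+0.75)/2 = 0.835, v̄ = (1.05+0.80)/2 = 0.925 → q = 7.4×0.835×0.925 = 5.716 m³/s
Panel 3-4: Δb = 3.3 m, d̄ = (0.75+0.94)/2 = 0.845, v̄ = (0.80+0.88)/2 = 0.84 → q = 3.3×0.845×0.84 = 2.342 m³/s
Panel 4-5: Δb = 1.5 m, d̄ = (0.94+0.51)/2 = 0.725, v̄ = (0.88+0.89)/2 = 0.885 → q = 1.5×0.725×0.885 = 0.9624 m³/s
Panel 5-6: Δb = 2.2 m, d̄ = (0.51+0.25)/2 = 0.38, v̄ = (0.89+0.43)/2 = 0.66 → q = 2.2×0.38×0.66 = 0.5518 m³/s
Q = Σ q = 11.32 m³/s

11.3 m³/s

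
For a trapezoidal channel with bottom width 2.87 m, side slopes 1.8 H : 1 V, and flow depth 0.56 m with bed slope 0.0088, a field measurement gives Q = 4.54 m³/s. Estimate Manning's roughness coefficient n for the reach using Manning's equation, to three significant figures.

A = (b + z·y)·y = (2.87 + 1.8×0.56)×0.56 = 2.172 m²
P = b + 2y√(1+z²) = 2.87 + 2×0.56×√(1+1.8²) = 5.176 m
R = A/P = 2.172/5.176 = 0.4195 m
n = (1/Q)·A·R^(2/3)·S^(1/2) = (1/4.54) × 2.172 × 0.5604 × 0.09381 = 0.02515

0.0251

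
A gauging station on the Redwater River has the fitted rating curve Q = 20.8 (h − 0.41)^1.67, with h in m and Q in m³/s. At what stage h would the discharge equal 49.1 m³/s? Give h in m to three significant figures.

2.08 m

h − h₀ = (Q/C)^(1/b) = (49.1/20.8)^(1/1.67) = 1.672 m
h = 0.41 + 1.672 = 2.082 m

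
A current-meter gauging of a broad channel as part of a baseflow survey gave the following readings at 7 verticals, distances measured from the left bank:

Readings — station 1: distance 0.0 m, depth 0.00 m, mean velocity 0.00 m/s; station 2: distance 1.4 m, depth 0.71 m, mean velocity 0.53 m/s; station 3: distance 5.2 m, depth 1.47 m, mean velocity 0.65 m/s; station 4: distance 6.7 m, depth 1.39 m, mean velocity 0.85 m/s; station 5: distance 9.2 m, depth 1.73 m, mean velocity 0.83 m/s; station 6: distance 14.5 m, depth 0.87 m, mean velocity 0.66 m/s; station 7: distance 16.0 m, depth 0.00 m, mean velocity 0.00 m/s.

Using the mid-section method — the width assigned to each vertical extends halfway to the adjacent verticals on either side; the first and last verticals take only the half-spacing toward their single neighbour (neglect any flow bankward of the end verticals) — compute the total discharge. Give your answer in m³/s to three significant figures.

w_2 = (5.2 − 0.0)/2 = 2.6 m; q_2 = 0.53 × 0.71 × 2.6 = 0.9784 m³/s
w_3 = (6.7 − 1.4)/2 = 2.65 m; q_3 = 0.65 × 1.47 × 2.65 = 2.532 m³/s
w_4 = (9.2 − 5.2)/2 = 2 m; q_4 = 0.85 × 1.39 × 2 = 2.363 m³/s
w_5 = (14.5 − 6.7)/2 = 3.9 m; q_5 = 0.83 × 1.73 × 3.9 = 5.600 m³/s
w_6 = (16.0 − 9.2)/2 = 3.4 m; q_6 = 0.66 × 0.87 × 3.4 = 1.952 m³/s
Stations 1, 7 contribute zero (depth or velocity is 0).
Q = Σ qᵢ = 13.43 m³/s

13.4 m³/s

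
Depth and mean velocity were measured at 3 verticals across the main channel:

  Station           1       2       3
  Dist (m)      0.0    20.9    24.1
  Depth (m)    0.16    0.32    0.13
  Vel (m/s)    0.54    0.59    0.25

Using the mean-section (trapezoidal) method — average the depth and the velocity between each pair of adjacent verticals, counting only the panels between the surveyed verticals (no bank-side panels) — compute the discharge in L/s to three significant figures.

3140 L/s

Panel 1-2: Δb = 20.9 m, d̄ = (0.16+0.32)/2 = 0.24, v̄ = (0.54+0.59)/2 = 0.565 → q = 20.9×0.24×0.565 = 2.834 m³/s
Panel 2-3: Δb = 3.2 m, d̄ = (0.32+0.13)/2 = 0.225, v̄ = (0.59+0.25)/2 = 0.42 → q = 3.2×0.225×0.42 = 0.3024 m³/s
Q = Σ q = 3.136 m³/s
= 3.136 × 1000 = 3136 L/s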